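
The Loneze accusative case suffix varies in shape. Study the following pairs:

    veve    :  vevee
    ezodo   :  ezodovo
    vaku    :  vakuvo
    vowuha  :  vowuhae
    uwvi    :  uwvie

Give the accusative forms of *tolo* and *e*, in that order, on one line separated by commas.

tolovo, ee

The suffix is conditioned by the last vowel: -vo when the last vowel of the stem is a rounded vowel (*ezodo*, *vaku*); -e when the last vowel of the stem is an unrounded vowel (*veve*, *vowuha*, *uwvi*).
Since the last vowel of *tolo* is /o/ (a rounded vowel), it takes -vo, giving *tolovo*.
Since the last vowel of *e* is /e/ (an unrounded vowel), it takes -e, giving *ee*.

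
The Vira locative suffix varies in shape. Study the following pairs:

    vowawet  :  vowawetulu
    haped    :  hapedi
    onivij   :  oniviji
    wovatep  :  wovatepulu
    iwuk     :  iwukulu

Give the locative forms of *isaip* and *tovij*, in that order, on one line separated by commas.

Looking at the final consonant of each stem: -ulu when the stem ends in a voiceless consonant (*vowawet*, *wovatep*, *iwuk*); -i when the stem ends in a voiced consonant (*haped*, *onivij*).
The final consonant of *isaip* is /p/, which is voiceless, so the suffix is -ulu, giving *isaipulu*.
*tovij*: final consonant = /j/, voiced → -i → *toviji*.

isaipulu, toviji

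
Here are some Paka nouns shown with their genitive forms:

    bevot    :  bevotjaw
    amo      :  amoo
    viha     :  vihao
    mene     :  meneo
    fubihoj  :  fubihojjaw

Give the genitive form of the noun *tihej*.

The suffix is conditioned by the final sound: -jaw when the stem ends in a consonant (*bevot*, *fubihoj*); -o when the stem ends in a vowel (*amo*, *viha*, *mene*).
*tihej*: final sound = /j/, a consonant → -jaw → *tihejjaw*.

tihejjaw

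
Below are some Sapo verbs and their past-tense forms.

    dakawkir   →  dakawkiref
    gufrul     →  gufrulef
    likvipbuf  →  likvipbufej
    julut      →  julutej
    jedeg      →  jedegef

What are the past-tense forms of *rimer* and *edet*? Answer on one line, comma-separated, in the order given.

rimeref, edetej

The suffix is conditioned by the final consonant: -ej when the stem ends in a voiceless consonant (*likvipbuf*, *julut*); -ef when the stem ends in a voiced consonant (*dakawkir*, *gufrul*, *jedeg*).
*rimer* — final consonant /r/ (voiced) → -ef → *rimeref*.
*edet*: final consonant = /t/, voiceless → -ej → *edetej*.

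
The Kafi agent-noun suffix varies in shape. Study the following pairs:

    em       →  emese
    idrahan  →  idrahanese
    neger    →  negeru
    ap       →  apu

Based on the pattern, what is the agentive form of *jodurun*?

jodurunese

The suffix is conditioned by the final consonant: -ese when the stem ends in a nasal (*em*, *idrahan*); -u when the stem ends in a non-nasal consonant (*neger*, *ap*).
The final consonant of *jodurun* is /n/, which is a nasal, so the suffix is -ese, giving *jodurunese*.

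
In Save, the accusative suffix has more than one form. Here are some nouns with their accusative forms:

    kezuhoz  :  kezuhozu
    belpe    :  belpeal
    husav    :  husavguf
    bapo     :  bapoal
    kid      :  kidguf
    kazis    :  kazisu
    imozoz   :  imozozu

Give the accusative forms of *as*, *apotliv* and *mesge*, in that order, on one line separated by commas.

The pattern is sibilance of the final sound: -u when the stem ends in a sibilant (*kezuhoz*, *kazis*, *imozoz*); -guf when the stem ends in a non-sibilant consonant (*husav*, *kid*); -al when the stem ends in a vowel (*belpe*, *bapo*).
Since the final sound of *as* is /s/ (a sibilant), it takes -u, giving *asu*.
Since the final sound of *apotliv* is /v/ (a non-sibilant consonant), it takes -guf, giving *apotlivguf*.
*mesge* — final sound /e/ (a vowel) → -al → *mesgeal*.

asu, apotlivguf, mesgeal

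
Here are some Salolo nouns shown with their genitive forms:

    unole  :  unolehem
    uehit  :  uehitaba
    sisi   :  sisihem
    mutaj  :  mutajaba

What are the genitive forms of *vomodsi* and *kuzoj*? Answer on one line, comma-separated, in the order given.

vomodsihem, kuzojaba

The pattern is consonant vs. vowel: -aba when the stem ends in a consonant (*uehit*, *mutaj*); -hem when the stem ends in a vowel (*unole*, *sisi*).
*vomodsi* — final sound /i/ (a vowel) → -hem → *vomodsihem*.
The final sound of *kuzoj* is /j/, which is a consonant, so the suffix is -aba, giving *kuzojaba*.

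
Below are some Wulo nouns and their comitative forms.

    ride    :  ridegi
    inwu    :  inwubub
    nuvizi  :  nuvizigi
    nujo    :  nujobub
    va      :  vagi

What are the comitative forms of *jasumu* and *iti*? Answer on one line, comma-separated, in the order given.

jasumubub, itigi

The alternation tracks the last vowel of the stem — -bub when the last vowel of the stem is a rounded vowel (*inwu*, *nujo*); -gi when the last vowel of the stem is an unrounded vowel (*ride*, *nuvizi*, *va*).
*jasumu*: last vowel = /u/, a rounded vowel → -bub → *jasumubub*.
The last vowel of *iti* is /i/, which is an unrounded vowel, so the suffix is -gi, giving *itigi*.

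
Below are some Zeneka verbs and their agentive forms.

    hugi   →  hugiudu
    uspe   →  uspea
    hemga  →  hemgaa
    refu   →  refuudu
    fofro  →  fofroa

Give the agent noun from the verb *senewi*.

The alternation tracks the last vowel of the stem — -udu when the last vowel of the stem is a high vowel (*hugi*, *refu*); -a when the last vowel of the stem is a non-high vowel (*uspe*, *hemga*, *fofro*).
The last vowel of *senewi* is /i/, which is a high vowel, so the suffix is -udu, giving *senewiudu*.

senewiudu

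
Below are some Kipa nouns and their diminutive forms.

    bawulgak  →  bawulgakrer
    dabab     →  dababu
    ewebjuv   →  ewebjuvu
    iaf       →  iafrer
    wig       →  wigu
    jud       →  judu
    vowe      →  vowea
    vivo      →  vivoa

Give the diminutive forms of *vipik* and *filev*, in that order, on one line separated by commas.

vipikrer, filevu

The suffix is conditioned by the final sound: -rer when the stem ends in a voiceless consonant (*bawulgak*, *iaf*); -u when the stem ends in a voiced consonant (*dabab*, *ewebjuv*, *wig*, *jud*); -a when the stem ends in a vowel (*vowe*, *vivo*).
*vipik*: final sound = /k/, a voiceless consonant → -rer → *vipikrer*.
*filev*: final sound = /v/, a voiced consonant → -u → *filevu*.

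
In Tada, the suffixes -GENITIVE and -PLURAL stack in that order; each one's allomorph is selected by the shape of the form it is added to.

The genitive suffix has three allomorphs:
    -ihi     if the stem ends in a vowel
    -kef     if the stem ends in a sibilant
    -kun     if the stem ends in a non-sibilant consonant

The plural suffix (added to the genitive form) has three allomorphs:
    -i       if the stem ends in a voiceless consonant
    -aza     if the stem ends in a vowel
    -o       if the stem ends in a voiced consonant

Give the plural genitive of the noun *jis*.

jiskefi

*jis* — final sound /s/ (a sibilant) → -kef → *jiskef*.
The genitive form *jiskef* — final sound /f/ (a voiceless consonant) → -i → *jiskefi*.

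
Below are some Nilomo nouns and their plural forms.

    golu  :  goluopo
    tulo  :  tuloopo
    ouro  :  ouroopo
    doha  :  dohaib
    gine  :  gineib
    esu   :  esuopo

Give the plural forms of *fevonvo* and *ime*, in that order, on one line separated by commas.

The alternation tracks the last vowel of the stem — -opo when the last vowel of the stem is a rounded vowel (*golu*, *tulo*, *ouro*, *esu*); -ib when the last vowel of the stem is an unrounded vowel (*doha*, *gine*).
*fevonvo*: last vowel = /o/, a rounded vowel → -opo → *fevonvoopo*.
*ime* — last vowel /e/ (an unrounded vowel) → -ib → *imeib*.

fevonvoopo, imeib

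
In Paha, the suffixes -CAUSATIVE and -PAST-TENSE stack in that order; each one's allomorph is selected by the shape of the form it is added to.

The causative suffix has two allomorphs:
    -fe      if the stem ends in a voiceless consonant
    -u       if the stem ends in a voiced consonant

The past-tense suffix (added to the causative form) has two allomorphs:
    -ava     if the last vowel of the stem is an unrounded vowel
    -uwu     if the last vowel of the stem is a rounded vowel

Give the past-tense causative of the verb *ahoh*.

Since the final consonant of *ahoh* is /h/ (voiceless), it takes -fe, giving *ahohfe*.
The last vowel of the causative form *ahohfe* is /e/, which is an unrounded vowel, so the past-tense suffix is -ava, giving *ahohfeava*.

ahohfeava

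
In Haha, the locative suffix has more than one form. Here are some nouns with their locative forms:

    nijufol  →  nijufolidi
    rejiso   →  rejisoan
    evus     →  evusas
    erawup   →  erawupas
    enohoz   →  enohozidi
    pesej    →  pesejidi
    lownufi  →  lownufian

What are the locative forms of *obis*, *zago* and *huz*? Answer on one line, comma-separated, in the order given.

obisas, zagoan, huzidi

The pattern is voicing of the final sound: -as when the stem ends in a voiceless consonant (*evus*, *erawup*); -idi when the stem ends in a voiced consonant (*nijufol*, *enohoz*, *pesej*); -an when the stem ends in a vowel (*rejiso*, *lownufi*).
*obis* — final sound /s/ (a voiceless consonant) → -as → *obisas*.
Since the final sound of *zago* is /o/ (a vowel), it takes -an, giving *zagoan*.
*huz*: final sound = /z/, a voiced consonant → -idi → *huzidi*.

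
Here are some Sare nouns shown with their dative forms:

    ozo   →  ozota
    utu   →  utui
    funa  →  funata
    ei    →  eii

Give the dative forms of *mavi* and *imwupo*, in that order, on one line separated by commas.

The suffix is conditioned by the last vowel: -i when the last vowel of the stem is a high vowel (*utu*, *ei*); -ta when the last vowel of the stem is a non-high vowel (*ozo*, *funa*).
*mavi* — last vowel /i/ (a high vowel) → -i → *mavii*.
*imwupo*: last vowel = /o/, a non-high vowel → -ta → *imwupota*.

mavii, imwupota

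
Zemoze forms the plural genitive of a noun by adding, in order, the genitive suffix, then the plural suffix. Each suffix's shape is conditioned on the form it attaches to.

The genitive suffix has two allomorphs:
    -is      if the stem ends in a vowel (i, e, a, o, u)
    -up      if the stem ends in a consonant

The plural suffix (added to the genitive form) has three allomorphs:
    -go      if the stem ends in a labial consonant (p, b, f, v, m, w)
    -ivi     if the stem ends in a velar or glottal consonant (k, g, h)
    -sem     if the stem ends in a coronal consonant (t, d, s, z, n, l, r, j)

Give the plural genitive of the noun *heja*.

hejaissem

*heja*: final sound = /a/, a vowel → -is → *hejais*.
The genitive form *hejais*: final consonant = /s/, coronal → -sem → *hejaissem*.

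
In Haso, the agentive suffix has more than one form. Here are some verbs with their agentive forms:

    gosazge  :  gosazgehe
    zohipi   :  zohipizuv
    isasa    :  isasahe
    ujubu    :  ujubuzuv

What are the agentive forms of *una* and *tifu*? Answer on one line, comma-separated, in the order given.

unahe, tifuzuv

Looking at the last vowel of each stem: -zuv when the last vowel of the stem is a high vowel (*zohipi*, *ujubu*); -he when the last vowel of the stem is a non-high vowel (*gosazge*, *isasa*).
*una*: last vowel = /a/, a non-high vowel → -he → *unahe*.
*tifu*: last vowel = /u/, a high vowel → -zuv → *tifuzuv*.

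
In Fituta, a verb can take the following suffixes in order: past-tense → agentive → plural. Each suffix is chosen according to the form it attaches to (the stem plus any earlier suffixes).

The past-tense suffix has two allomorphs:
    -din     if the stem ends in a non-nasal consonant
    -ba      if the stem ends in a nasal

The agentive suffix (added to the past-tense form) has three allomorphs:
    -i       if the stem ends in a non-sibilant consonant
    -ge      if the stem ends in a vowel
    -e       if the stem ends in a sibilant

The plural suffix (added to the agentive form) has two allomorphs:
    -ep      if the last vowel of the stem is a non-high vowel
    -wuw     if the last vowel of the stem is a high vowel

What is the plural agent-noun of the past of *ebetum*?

ebetumbageep

Since the final consonant of *ebetum* is /m/ (a nasal), it takes -ba, giving *ebetumba*.
The past-tense form *ebetumba* — final sound /a/ (a vowel) → -ge → *ebetumbage*.
The last vowel of the agentive form *ebetumbage* is /e/, which is a non-high vowel, so the plural suffix is -ep, giving *ebetumbageep*.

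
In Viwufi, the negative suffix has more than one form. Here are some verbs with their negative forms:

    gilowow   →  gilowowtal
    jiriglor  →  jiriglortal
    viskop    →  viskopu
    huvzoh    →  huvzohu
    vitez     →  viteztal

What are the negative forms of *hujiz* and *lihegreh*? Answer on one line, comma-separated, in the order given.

hujiztal, lihegrehu

The suffix is conditioned by the final consonant: -u when the stem ends in a voiceless consonant (*viskop*, *huvzoh*); -tal when the stem ends in a voiced consonant (*gilowow*, *jiriglor*, *vitez*).
*hujiz*: final consonant = /z/, voiced → -tal → *hujiztal*.
Since the final consonant of *lihegreh* is /h/ (voiceless), it takes -u, giving *lihegrehu*.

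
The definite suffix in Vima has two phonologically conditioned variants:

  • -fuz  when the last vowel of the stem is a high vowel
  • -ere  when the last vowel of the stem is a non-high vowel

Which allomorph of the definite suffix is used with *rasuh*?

The last vowel of *rasuh* is /u/, which is a high vowel, so the suffix is -fuz.

-fuz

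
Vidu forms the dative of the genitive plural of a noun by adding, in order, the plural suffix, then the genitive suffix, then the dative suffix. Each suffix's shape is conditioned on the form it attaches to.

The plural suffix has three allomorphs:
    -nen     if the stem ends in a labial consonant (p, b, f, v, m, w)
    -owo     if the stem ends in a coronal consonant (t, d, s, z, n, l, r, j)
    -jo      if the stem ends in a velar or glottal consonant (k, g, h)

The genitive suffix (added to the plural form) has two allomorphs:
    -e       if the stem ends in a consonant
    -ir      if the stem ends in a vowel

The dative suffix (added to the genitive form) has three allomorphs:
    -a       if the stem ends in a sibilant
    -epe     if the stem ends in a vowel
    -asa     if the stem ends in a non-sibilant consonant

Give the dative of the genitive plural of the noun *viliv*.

The final consonant of *viliv* is /v/, which is labial, so the plural suffix is -nen, giving *vilivnen*.
Since the final sound of the plural form *vilivnen* is /n/ (a consonant), it takes -e, giving *vilivnene*.
The genitive form *vilivnene* — final sound /e/ (a vowel) → -epe → *vilivneneepe*.

vilivneneepe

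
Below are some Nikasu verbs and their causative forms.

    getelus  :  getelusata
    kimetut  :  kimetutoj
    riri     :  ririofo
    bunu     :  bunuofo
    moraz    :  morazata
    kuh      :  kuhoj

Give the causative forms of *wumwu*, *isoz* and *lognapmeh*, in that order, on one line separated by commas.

wumwuofo, isozata, lognapmehoj

The alternation tracks the final sound of the stem — -ata when the stem ends in a sibilant (*getelus*, *moraz*); -oj when the stem ends in a non-sibilant consonant (*kimetut*, *kuh*); -ofo when the stem ends in a vowel (*riri*, *bunu*).
The final sound of *wumwu* is /u/, which is a vowel, so the suffix is -ofo, giving *wumwuofo*.
*isoz*: final sound = /z/, a sibilant → -ata → *isozata*.
Since the final sound of *lognapmeh* is /h/ (a non-sibilant consonant), it takes -oj, giving *lognapmehoj*.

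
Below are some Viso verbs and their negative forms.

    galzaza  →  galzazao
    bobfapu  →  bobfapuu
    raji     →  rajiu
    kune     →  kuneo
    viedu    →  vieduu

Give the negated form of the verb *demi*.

The pattern is height harmony: -u when the last vowel of the stem is a high vowel (*bobfapu*, *raji*, *viedu*); -o when the last vowel of the stem is a non-high vowel (*galzaza*, *kune*).
The last vowel of *demi* is /i/, which is a high vowel, so the suffix is -u, giving *demiu*.

demiu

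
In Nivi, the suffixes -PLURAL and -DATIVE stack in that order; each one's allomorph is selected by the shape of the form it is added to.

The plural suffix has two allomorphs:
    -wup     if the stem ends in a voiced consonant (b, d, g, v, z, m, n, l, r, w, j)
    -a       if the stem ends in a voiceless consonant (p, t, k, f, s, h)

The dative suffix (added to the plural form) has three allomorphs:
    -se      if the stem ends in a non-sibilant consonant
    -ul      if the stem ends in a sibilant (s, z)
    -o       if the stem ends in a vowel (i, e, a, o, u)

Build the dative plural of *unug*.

unugwupse

The final consonant of *unug* is /g/, which is voiced, so the plural suffix is -wup, giving *unugwup*.
The plural form *unugwup*: final sound = /p/, a non-sibilant consonant → -se → *unugwupse*.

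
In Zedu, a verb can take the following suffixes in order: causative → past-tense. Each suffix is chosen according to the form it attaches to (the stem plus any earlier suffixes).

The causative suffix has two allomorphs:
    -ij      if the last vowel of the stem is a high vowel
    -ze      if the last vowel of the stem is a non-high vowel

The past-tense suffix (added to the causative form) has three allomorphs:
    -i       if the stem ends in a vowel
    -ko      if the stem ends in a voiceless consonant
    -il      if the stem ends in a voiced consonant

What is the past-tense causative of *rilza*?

rilzazei

Since the last vowel of *rilza* is /a/ (a non-high vowel), it takes -ze, giving *rilzaze*.
Since the final sound of the causative form *rilzaze* is /e/ (a vowel), it takes -i, giving *rilzazei*.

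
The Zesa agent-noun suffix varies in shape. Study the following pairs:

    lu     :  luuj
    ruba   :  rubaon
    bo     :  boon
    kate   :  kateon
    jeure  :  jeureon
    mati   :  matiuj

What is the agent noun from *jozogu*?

The suffix is conditioned by the last vowel: -uj when the last vowel of the stem is a high vowel (*lu*, *mati*); -on when the last vowel of the stem is a non-high vowel (*ruba*, *bo*, *kate*, *jeure*).
Since the last vowel of *jozogu* is /u/ (a high vowel), it takes -uj, giving *jozoguuj*.

jozoguuj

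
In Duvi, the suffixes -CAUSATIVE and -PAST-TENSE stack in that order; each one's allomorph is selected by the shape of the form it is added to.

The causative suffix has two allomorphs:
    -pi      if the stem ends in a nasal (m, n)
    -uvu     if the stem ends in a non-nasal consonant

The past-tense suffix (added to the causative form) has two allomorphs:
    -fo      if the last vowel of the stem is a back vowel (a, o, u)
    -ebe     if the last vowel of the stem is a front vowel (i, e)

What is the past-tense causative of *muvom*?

The final consonant of *muvom* is /m/, which is a nasal, so the causative suffix is -pi, giving *muvompi*.
The last vowel of the causative form *muvompi* is /i/, which is a front vowel, so the past-tense suffix is -ebe, giving *muvompiebe*.

muvompiebe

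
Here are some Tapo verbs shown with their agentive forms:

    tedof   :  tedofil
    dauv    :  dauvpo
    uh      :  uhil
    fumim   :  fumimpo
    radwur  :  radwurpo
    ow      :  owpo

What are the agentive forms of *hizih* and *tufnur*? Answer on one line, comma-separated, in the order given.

Looking at the final consonant of each stem: -il when the stem ends in a voiceless consonant (*tedof*, *uh*); -po when the stem ends in a voiced consonant (*dauv*, *fumim*, *radwur*, *ow*).
*hizih* — final consonant /h/ (voiceless) → -il → *hizihil*.
*tufnur*: final consonant = /r/, voiced → -po → *tufnurpo*.

hizihil, tufnurpo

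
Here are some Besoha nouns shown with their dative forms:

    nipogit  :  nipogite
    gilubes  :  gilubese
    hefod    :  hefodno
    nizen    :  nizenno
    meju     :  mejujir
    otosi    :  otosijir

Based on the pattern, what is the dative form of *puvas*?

puvase

The alternation tracks the final sound of the stem — -e when the stem ends in a voiceless consonant (*nipogit*, *gilubes*); -no when the stem ends in a voiced consonant (*hefod*, *nizen*); -jir when the stem ends in a vowel (*meju*, *otosi*).
*puvas*: final sound = /s/, a voiceless consonant → -e → *puvase*.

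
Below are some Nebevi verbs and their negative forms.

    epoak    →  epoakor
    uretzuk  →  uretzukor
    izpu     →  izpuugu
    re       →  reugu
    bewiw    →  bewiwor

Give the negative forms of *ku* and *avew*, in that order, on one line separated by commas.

kuugu, avewor

Looking at the final sound of each stem: -or when the stem ends in a consonant (*epoak*, *uretzuk*, *bewiw*); -ugu when the stem ends in a vowel (*izpu*, *re*).
Since the final sound of *ku* is /u/ (a vowel), it takes -ugu, giving *kuugu*.
The final sound of *avew* is /w/, which is a consonant, so the suffix is -or, giving *avewor*.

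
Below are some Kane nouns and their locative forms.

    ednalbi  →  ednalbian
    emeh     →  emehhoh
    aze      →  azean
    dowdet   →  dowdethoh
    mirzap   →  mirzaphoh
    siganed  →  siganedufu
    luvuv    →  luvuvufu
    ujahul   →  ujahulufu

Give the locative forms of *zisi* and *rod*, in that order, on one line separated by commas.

zisian, rodufu

Looking at the final sound of each stem: -hoh when the stem ends in a voiceless consonant (*emeh*, *dowdet*, *mirzap*); -ufu when the stem ends in a voiced consonant (*siganed*, *luvuv*, *ujahul*); -an when the stem ends in a vowel (*ednalbi*, *aze*).
*zisi* — final sound /i/ (a vowel) → -an → *zisian*.
The final sound of *rod* is /d/, which is a voiced consonant, so the suffix is -ufu, giving *rodufu*.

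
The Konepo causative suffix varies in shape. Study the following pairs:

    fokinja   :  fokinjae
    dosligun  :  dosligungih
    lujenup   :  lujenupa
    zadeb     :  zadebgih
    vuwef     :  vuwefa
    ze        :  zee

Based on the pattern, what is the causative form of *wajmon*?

The suffix is conditioned by the final sound: -a when the stem ends in a voiceless consonant (*lujenup*, *vuwef*); -gih when the stem ends in a voiced consonant (*dosligun*, *zadeb*); -e when the stem ends in a vowel (*fokinja*, *ze*).
Since the final sound of *wajmon* is /n/ (a voiced consonant), it takes -gih, giving *wajmongih*.

wajmongih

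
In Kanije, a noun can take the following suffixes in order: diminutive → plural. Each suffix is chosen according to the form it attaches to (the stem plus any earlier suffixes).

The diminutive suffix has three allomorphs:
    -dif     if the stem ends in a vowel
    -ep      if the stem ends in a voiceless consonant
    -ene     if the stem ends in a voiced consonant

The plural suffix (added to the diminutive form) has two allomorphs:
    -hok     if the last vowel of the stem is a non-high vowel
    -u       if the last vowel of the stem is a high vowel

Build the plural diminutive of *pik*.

The final sound of *pik* is /k/, which is a voiceless consonant, so the diminutive suffix is -ep, giving *pikep*.
The last vowel of the diminutive form *pikep* is /e/, which is a non-high vowel, so the plural suffix is -hok, giving *pikephok*.

pikephok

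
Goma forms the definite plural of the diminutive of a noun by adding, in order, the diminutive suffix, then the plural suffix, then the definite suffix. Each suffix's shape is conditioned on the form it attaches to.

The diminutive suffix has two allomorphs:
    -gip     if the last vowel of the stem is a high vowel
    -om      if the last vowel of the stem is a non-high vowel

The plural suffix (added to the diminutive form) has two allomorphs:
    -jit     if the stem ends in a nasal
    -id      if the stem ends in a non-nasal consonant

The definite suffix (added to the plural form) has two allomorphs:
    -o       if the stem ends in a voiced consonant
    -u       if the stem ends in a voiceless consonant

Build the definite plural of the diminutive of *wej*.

wejomjitu

The last vowel of *wej* is /e/, which is a non-high vowel, so the diminutive suffix is -om, giving *wejom*.
The diminutive form *wejom* — final consonant /m/ (a nasal) → -jit → *wejomjit*.
Since the final consonant of the plural form *wejomjit* is /t/ (voiceless), it takes -u, giving *wejomjitu*.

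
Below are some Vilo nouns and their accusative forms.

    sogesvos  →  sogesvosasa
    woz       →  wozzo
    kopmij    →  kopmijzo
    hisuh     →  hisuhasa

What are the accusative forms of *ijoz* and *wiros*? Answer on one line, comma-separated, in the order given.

ijozzo, wirosasa

Looking at the final consonant of each stem: -asa when the stem ends in a voiceless consonant (*sogesvos*, *hisuh*); -zo when the stem ends in a voiced consonant (*woz*, *kopmij*).
*ijoz*: final consonant = /z/, voiced → -zo → *ijozzo*.
The final consonant of *wiros* is /s/, which is voiceless, so the suffix is -asa, giving *wirosasa*.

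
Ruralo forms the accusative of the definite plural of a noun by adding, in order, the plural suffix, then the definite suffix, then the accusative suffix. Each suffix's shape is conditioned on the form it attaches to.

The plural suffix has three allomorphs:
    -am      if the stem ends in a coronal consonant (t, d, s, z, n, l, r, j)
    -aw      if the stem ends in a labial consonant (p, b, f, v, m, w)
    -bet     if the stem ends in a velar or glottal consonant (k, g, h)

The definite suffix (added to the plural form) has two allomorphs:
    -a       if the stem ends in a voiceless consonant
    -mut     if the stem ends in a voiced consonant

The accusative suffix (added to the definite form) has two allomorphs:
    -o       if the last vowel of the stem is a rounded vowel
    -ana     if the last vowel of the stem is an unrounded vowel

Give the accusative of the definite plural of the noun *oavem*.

*oavem* — final consonant /m/ (labial) → -aw → *oavemaw*.
Since the final consonant of the plural form *oavemaw* is /w/ (voiced), it takes -mut, giving *oavemawmut*.
The last vowel of the definite form *oavemawmut* is /u/, which is a rounded vowel, so the accusative suffix is -o, giving *oavemawmuto*.

oavemawmuto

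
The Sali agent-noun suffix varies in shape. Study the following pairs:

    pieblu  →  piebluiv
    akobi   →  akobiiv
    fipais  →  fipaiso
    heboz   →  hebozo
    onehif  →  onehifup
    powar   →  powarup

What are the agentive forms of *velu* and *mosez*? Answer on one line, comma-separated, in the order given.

The suffix is conditioned by the final sound: -o when the stem ends in a sibilant (*fipais*, *heboz*); -up when the stem ends in a non-sibilant consonant (*onehif*, *powar*); -iv when the stem ends in a vowel (*pieblu*, *akobi*).
The final sound of *velu* is /u/, which is a vowel, so the suffix is -iv, giving *veluiv*.
*mosez*: final sound = /z/, a sibilant → -o → *mosezo*.

veluiv, mosezo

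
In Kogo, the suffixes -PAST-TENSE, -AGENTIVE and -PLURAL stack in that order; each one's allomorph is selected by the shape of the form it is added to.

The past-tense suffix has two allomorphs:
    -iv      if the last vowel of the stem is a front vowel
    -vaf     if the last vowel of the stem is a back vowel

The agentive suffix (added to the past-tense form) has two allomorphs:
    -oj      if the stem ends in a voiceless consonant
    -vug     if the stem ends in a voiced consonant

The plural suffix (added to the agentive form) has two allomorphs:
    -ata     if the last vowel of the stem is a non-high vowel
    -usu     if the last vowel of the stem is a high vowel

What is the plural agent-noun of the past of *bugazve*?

*bugazve*: last vowel = /e/, a front vowel → -iv → *bugazveiv*.
Since the final consonant of the past-tense form *bugazveiv* is /v/ (voiced), it takes -vug, giving *bugazveivvug*.
The agentive form *bugazveivvug* — last vowel /u/ (a high vowel) → -usu → *bugazveivvugusu*.

bugazveivvugusu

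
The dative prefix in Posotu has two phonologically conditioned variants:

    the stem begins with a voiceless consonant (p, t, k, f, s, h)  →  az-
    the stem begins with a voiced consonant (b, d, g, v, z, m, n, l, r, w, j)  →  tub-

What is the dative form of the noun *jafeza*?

tubjafeza

*jafeza*: first consonant = /j/, voiced → tub- → *tubjafeza*.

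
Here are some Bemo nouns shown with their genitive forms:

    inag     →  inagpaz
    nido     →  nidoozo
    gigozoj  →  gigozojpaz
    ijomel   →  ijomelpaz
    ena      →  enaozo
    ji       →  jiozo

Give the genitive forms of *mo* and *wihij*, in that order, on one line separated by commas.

The alternation tracks the final sound of the stem — -paz when the stem ends in a consonant (*inag*, *gigozoj*, *ijomel*); -ozo when the stem ends in a vowel (*nido*, *ena*, *ji*).
*mo*: final sound = /o/, a vowel → -ozo → *moozo*.
*wihij* — final sound /j/ (a consonant) → -paz → *wihijpaz*.

moozo, wihijpaz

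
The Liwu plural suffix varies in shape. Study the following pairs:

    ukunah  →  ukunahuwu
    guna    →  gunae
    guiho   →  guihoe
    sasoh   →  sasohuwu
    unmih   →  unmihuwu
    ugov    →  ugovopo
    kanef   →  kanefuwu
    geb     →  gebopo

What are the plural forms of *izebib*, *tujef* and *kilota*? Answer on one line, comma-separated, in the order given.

izebibopo, tujefuwu, kilotae

Looking at the final sound of each stem: -uwu when the stem ends in a voiceless consonant (*ukunah*, *sasoh*, *unmih*, *kanef*); -opo when the stem ends in a voiced consonant (*ugov*, *geb*); -e when the stem ends in a vowel (*guna*, *guiho*).
The final sound of *izebib* is /b/, which is a voiced consonant, so the suffix is -opo, giving *izebibopo*.
The final sound of *tujef* is /f/, which is a voiceless consonant, so the suffix is -uwu, giving *tujefuwu*.
The final sound of *kilota* is /a/, which is a vowel, so the suffix is -e, giving *kilotae*.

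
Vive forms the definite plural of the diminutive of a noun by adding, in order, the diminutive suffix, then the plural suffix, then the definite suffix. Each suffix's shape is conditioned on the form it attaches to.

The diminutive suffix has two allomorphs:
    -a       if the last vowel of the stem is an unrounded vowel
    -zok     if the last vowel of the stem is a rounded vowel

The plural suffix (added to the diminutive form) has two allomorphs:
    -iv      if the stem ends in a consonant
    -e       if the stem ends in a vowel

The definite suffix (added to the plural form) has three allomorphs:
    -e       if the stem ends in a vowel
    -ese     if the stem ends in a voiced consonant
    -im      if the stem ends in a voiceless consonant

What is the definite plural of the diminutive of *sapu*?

sapuzokivese

*sapu*: last vowel = /u/, a rounded vowel → -zok → *sapuzok*.
The diminutive form *sapuzok*: final sound = /k/, a consonant → -iv → *sapuzokiv*.
The final sound of the plural form *sapuzokiv* is /v/, which is a voiced consonant, so the definite suffix is -ese, giving *sapuzokivese*.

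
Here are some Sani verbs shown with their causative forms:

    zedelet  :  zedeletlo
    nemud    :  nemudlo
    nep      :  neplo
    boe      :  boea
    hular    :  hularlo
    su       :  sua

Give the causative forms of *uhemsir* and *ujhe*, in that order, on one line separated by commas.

uhemsirlo, ujhea

The alternation tracks the final sound of the stem — -lo when the stem ends in a consonant (*zedelet*, *nemud*, *nep*, *hular*); -a when the stem ends in a vowel (*boe*, *su*).
The final sound of *uhemsir* is /r/, which is a consonant, so the suffix is -lo, giving *uhemsirlo*.
The final sound of *ujhe* is /e/, which is a vowel, so the suffix is -a, giving *ujhea*.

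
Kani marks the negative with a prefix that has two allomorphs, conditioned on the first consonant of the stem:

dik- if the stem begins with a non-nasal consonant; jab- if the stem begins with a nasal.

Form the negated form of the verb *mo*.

jabmo

The first consonant of *mo* is /m/, which is a nasal, so the prefix is jab-, giving *jabmo*.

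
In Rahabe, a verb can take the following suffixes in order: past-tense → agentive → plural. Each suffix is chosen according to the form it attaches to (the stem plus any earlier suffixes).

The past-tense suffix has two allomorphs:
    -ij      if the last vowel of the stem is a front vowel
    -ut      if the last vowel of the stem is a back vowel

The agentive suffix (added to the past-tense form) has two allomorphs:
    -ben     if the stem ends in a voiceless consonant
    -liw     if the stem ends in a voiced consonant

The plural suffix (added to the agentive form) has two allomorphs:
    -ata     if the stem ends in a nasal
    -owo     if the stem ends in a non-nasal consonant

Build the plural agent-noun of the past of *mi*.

*mi* — last vowel /i/ (a front vowel) → -ij → *miij*.
The final consonant of the past-tense form *miij* is /j/, which is voiced, so the agentive suffix is -liw, giving *miijliw*.
Since the final consonant of the agentive form *miijliw* is /w/ (non-nasal), it takes -owo, giving *miijliwowo*.

miijliwowo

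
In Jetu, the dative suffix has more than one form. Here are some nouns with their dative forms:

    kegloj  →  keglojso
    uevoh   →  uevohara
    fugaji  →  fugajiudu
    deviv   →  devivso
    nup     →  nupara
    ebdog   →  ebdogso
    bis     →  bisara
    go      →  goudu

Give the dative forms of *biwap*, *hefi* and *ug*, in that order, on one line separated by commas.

The suffix is conditioned by the final sound: -ara when the stem ends in a voiceless consonant (*uevoh*, *nup*, *bis*); -so when the stem ends in a voiced consonant (*kegloj*, *deviv*, *ebdog*); -udu when the stem ends in a vowel (*fugaji*, *go*).
The final sound of *biwap* is /p/, which is a voiceless consonant, so the suffix is -ara, giving *biwapara*.
Since the final sound of *hefi* is /i/ (a vowel), it takes -udu, giving *hefiudu*.
The final sound of *ug* is /g/, which is a voiced consonant, so the suffix is -so, giving *ugso*.

biwapara, hefiudu, ugso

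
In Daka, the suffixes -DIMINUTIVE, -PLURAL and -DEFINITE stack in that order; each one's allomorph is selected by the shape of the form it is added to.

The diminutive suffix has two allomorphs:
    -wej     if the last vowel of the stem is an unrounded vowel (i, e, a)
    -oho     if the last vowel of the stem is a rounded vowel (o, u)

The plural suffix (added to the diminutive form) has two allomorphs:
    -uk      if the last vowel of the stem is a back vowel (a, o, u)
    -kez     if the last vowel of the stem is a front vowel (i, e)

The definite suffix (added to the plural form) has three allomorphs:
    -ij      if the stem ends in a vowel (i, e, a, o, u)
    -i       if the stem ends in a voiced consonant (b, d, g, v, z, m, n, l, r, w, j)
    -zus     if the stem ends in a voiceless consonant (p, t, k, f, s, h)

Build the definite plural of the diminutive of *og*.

ogohoukzus

The last vowel of *og* is /o/, which is a rounded vowel, so the diminutive suffix is -oho, giving *ogoho*.
The diminutive form *ogoho*: last vowel = /o/, a back vowel → -uk → *ogohouk*.
The final sound of the plural form *ogohouk* is /k/, which is a voiceless consonant, so the definite suffix is -zus, giving *ogohoukzus*.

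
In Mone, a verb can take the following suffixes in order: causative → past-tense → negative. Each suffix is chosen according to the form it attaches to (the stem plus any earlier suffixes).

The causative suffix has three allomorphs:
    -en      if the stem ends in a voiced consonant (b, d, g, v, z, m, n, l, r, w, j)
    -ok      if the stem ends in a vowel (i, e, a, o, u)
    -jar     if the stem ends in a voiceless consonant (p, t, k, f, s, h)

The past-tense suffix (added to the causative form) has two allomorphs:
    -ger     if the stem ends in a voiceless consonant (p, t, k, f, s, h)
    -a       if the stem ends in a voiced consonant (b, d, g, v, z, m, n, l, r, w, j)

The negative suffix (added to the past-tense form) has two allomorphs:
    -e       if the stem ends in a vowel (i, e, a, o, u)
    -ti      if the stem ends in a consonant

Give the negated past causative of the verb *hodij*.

hodijenae

*hodij*: final sound = /j/, a voiced consonant → -en → *hodijen*.
The causative form *hodijen* — final consonant /n/ (voiced) → -a → *hodijena*.
The past-tense form *hodijena* — final sound /a/ (a vowel) → -e → *hodijenae*.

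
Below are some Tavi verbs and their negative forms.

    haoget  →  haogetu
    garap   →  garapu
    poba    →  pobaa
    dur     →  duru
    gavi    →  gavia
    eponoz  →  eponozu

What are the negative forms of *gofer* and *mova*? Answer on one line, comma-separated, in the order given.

The suffix is conditioned by the final sound: -u when the stem ends in a consonant (*haoget*, *garap*, *dur*, *eponoz*); -a when the stem ends in a vowel (*poba*, *gavi*).
The final sound of *gofer* is /r/, which is a consonant, so the suffix is -u, giving *goferu*.
Since the final sound of *mova* is /a/ (a vowel), it takes -a, giving *movaa*.

goferu, movaa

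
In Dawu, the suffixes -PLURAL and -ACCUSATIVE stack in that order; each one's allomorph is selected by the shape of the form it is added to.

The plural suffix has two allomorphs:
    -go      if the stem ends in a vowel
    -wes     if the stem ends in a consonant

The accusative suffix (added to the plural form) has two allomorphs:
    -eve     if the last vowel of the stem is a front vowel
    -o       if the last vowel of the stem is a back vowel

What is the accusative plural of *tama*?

*tama* — final sound /a/ (a vowel) → -go → *tamago*.
The plural form *tamago* — last vowel /o/ (a back vowel) → -o → *tamagoo*.

tamagoo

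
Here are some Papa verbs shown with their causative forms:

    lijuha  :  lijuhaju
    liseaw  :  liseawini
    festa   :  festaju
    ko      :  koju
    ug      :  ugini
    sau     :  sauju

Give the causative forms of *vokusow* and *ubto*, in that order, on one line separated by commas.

Looking at the final sound of each stem: -ini when the stem ends in a consonant (*liseaw*, *ug*); -ju when the stem ends in a vowel (*lijuha*, *festa*, *ko*, *sau*).
The final sound of *vokusow* is /w/, which is a consonant, so the suffix is -ini, giving *vokusowini*.
The final sound of *ubto* is /o/, which is a vowel, so the suffix is -ju, giving *ubtoju*.

vokusowini, ubtoju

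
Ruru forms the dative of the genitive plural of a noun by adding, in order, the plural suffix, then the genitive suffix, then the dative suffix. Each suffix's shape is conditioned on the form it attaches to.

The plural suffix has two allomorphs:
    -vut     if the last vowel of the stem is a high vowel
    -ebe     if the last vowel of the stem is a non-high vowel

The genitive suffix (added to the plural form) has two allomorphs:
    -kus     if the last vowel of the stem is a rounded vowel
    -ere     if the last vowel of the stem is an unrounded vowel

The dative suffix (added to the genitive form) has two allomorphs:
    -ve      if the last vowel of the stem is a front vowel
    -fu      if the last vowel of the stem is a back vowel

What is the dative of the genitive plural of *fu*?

fuvutkusfu

*fu*: last vowel = /u/, a high vowel → -vut → *fuvut*.
The plural form *fuvut* — last vowel /u/ (a rounded vowel) → -kus → *fuvutkus*.
Since the last vowel of the genitive form *fuvutkus* is /u/ (a back vowel), it takes -fu, giving *fuvutkusfu*.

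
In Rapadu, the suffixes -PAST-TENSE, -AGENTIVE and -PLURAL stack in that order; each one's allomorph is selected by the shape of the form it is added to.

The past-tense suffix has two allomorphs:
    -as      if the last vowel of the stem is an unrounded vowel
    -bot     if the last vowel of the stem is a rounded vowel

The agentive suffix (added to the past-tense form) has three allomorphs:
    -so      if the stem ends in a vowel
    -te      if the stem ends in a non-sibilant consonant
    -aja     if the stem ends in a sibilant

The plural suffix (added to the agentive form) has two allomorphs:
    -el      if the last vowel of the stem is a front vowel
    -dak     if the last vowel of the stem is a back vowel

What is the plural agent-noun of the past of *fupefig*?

fupefigasajadak

*fupefig* — last vowel /i/ (an unrounded vowel) → -as → *fupefigas*.
The final sound of the past-tense form *fupefigas* is /s/, which is a sibilant, so the agentive suffix is -aja, giving *fupefigasaja*.
The last vowel of the agentive form *fupefigasaja* is /a/, which is a back vowel, so the plural suffix is -dak, giving *fupefigasajadak*.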